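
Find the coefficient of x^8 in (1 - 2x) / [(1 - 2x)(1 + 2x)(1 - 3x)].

4039

Partial fractions give a closed form: a_n = (2/5)·(-2)^n + (3/5)·3^n.
At n = 8: a_8 = 4039.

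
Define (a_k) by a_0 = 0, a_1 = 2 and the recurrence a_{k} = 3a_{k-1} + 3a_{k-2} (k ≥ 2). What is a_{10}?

267786

The ordinary generating function has denominator 1 - 3x - 3x^2.
Iterating the recurrence: a_0,…,a_{10} = 0, 2, 6, 24, 90, 342, 1296, 4914, 18630, 70632, 267786.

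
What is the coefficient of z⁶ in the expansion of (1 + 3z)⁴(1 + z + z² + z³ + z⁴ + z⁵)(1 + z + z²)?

(1 + 3z)⁴ has coefficients 1,12,54,108,81 for degrees 0…4.
(1 + z + z² + z³ + z⁴ + z⁵) has coefficients 1,1,1,1,1,1,0 for degrees 0…6.
Finally multiplying by (1 + z + z²), the product of all factors after the first has coefficients 1,2,3,3,3,3,2 for degrees 0…6.
[z⁶] = 1·2 + 12·3 + 54·3 + 108·3 + 81·3 = 767.

767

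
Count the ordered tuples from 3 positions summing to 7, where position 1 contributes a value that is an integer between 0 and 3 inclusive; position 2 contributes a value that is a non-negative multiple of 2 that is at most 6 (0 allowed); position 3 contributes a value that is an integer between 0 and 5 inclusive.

12

The generating function for the choices is (1 + t + t² + t³)·(1 + t² + t⁴ + t⁶)·(1 + t + t² + t³ + t⁴ + t⁵); the count is [t⁷].
(1 + t + t² + t³) has coefficients 1,1,1,1 for degrees 0…3.
(1 + t² + t⁴ + t⁶) has coefficients 1,0,1,0,1,0,1,0 for degrees 0…7.
Finally multiplying by (1 + t + t² + t³ + t⁴ + t⁵), the product of all factors after the first has coefficients 1,1,2,2,3,3,3,3 for degrees 0…7.
[t⁷] = 1·3 + 1·3 + 1·3 + 1·3 = 12.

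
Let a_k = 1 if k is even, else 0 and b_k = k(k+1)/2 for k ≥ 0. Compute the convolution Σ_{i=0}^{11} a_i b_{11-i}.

The convolution is the x^11 coefficient of A(x)B(x).
Σ = 1·66 + 0·55 + 1·45 + 0·36 + 1·28 + 0·21 + 1·15 + 0·10 + 1·6 + 0·3 + 1·1 + 0·0 = 161.

161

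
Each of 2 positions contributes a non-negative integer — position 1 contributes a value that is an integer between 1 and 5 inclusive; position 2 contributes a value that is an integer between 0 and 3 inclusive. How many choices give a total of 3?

3

The generating function for the choices is (z + z² + z³ + z⁴ + z⁵)·(1 + z + z² + z³); the count is [z³].
(z + z² + z³ + z⁴ + z⁵) has coefficients 0,1,1,1 for degrees 0…3.
(1 + z + z² + z³) has coefficients 1,1,1,1 for degrees 0…3.
[z³] = 1·1 + 1·1 + 1·1 = 3.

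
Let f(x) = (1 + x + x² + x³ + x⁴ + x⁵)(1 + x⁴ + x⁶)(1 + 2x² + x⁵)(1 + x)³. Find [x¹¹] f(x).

(1 + x + x² + x³ + x⁴ + x⁵) has coefficients 1,1,1,1,1,1 for degrees 0…5.
(1 + x⁴ + x⁶) has coefficients 1,0,0,0,1,0,1,0,0,0,0,0 for degrees 0…11.
Multiplying by (1 + 2x² + x⁵) gives running coefficients 1,0,2,0,1,1,3,0,2,1,0,1 for degrees 0…11.
Finally multiplying by (1 + x)³, the product of all factors after the first has coefficients 1,3,5,7,7,6,9,13,12,10,9,6 for degrees 0…11.
[x¹¹] = 1·6 + 1·9 + 1·10 + 1·12 + 1·13 + 1·9 = 59.

59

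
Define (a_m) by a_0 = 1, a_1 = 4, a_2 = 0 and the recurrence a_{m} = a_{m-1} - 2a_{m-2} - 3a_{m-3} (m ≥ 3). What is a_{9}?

The ordinary generating function has denominator 1 - x + 2x^2 + 3x^3.
Iterating the recurrence: a_0,…,a_{9} = 1, 4, 0, -11, -23, -1, 78, 149, -4, -536.

-536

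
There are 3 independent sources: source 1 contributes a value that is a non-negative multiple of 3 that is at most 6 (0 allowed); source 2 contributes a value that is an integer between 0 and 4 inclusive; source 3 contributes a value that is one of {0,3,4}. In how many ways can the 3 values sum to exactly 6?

5

The generating function for the choices is (1 + z³ + z⁶)·(1 + z + z² + z³ + z⁴)·(1 + z³ + z⁴); the count is [z⁶].
(1 + z³ + z⁶) has coefficients 1,0,0,1,0,0,1 for degrees 0…6.
(1 + z + z² + z³ + z⁴) has coefficients 1,1,1,1,1,0,0 for degrees 0…6.
Finally multiplying by (1 + z³ + z⁴), the product of all factors after the first has coefficients 1,1,1,2,3,2,2 for degrees 0…6.
[z⁶] = 1·2 + 1·2 + 1·1 = 5.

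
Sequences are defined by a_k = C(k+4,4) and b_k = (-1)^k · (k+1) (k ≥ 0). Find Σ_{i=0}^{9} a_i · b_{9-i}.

245

The convolution is the x^9 coefficient of A(x)B(x).
Σ = 1·(-10) + 5·9 + 15·(-8) + 35·7 + 70·(-6) + 126·5 + 210·(-4) + 330·3 + 495·(-2) + 715·1 = 245.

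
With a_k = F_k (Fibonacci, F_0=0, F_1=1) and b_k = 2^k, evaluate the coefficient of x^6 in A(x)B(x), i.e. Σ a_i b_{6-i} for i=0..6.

94

The convolution is the x^6 coefficient of A(x)B(x).
Σ = 0·64 + 1·32 + 1·16 + 2·8 + 3·4 + 5·2 + 8·1 = 94.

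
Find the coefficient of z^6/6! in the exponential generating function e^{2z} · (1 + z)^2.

928

The EGF product rule gives c_6 = Σ_{k_1+k_2=6} C(6; k_1,k_2) · ∏ g_i(k_i), where e^{2z} gives (2)^k; (1+z)^2 gives the falling factorial (2)_k.
g_1(k) for k = 0…6: 1, 2, 4, 8, 16, 32, 64.
g_2(k) for k = 0…6: 1, 2, 2, 0, 0, 0, 0.
c_6 = Σ_k C(6,k)·g_1(k)·g_2(6−k) = 15·16·2 + 6·32·2 + 1·64·1 = 480 + 384 + 64 = 928.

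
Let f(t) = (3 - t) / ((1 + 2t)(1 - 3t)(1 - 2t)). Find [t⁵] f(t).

1064

Partial fractions give a closed form: a_n = (7/10)·(-2)^n + (24/5)·3^n + (-5/2)·2^n.
At n = 5: a_5 = 1064.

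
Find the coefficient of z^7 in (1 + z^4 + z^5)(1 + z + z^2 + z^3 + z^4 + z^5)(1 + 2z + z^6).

(1 + z^4 + z^5) has coefficients 1,0,0,0,1,1 for degrees 0…5.
(1 + z + z^2 + z^3 + z^4 + z^5) has coefficients 1,1,1,1,1,1,0,0 for degrees 0…7.
Finally multiplying by (1 + 2z + z^6), the product of all factors after the first has coefficients 1,3,3,3,3,3,3,1 for degrees 0…7.
[z^7] = 1·1 + 1·3 + 1·3 = 7.

7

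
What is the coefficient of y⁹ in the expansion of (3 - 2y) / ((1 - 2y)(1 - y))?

2047

The denominator gives the recurrence a_n = 3a_(n−1) − 2a_(n−2) for n ≥ 2; the numerator fixes a_0 = 3, a_1 = 7.
Iterating: 3, 7, 15, 31, 63, 127, 255, 511, 1023, 2047, so a_9 = 2047.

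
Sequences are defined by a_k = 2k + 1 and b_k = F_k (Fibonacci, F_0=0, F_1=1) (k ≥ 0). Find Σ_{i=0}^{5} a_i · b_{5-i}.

40

Write out a_i and b_{5-i} for i = 0,…,5 and sum the products.
Σ = 1·5 + 3·3 + 5·2 + 7·1 + 9·1 + 11·0 = 40.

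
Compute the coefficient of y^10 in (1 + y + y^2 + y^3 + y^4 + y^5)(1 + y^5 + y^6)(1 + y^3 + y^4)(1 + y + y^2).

(1 + y + y^2 + y^3 + y^4 + y^5) has coefficients 1,1,1,1,1,1 for degrees 0…5.
(1 + y^5 + y^6) has coefficients 1,0,0,0,0,1,1,0,0,0,0 for degrees 0…10.
Multiplying by (1 + y^3 + y^4) gives running coefficients 1,0,0,1,1,1,1,0,1,2,1 for degrees 0…10.
Finally multiplying by (1 + y + y^2), the product of all factors after the first has coefficients 1,1,1,1,2,3,3,2,2,3,4 for degrees 0…10.
[y^10] = 1·4 + 1·3 + 1·2 + 1·2 + 1·3 + 1·3 = 17.

17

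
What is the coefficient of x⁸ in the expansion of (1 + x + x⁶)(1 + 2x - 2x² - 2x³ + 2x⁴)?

-2

(1 + x + x⁶) has coefficients 1,1,0,0,0,0,1 for degrees 0…6.
(1 + 2x - 2x² - 2x³ + 2x⁴) has coefficients 1,2,-2,-2,2,0,0,0,0 for degrees 0…8.
[x⁸] = 1·0 + 1·0 + 1·(-2) = -2.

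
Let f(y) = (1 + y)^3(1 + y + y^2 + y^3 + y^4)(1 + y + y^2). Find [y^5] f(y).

23

(1 + y)^3 has coefficients 1,3,3,1 for degrees 0…3.
(1 + y + y^2 + y^3 + y^4) has coefficients 1,1,1,1,1,0 for degrees 0…5.
Finally multiplying by (1 + y + y^2), the product of all factors after the first has coefficients 1,2,3,3,3,2 for degrees 0…5.
[y^5] = 1·2 + 3·3 + 3·3 + 1·3 = 23.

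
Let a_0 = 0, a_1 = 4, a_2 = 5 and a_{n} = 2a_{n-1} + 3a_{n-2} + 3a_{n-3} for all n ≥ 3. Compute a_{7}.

2332

The ordinary generating function has denominator 1 - 2z - 3z^2 - 3z^3.
Iterating the recurrence: a_0,…,a_{7} = 0, 4, 5, 22, 71, 223, 725, 2332.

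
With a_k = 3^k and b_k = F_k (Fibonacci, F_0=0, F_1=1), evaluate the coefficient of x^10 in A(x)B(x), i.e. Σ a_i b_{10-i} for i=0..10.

This is [x^10] in the product of the two ordinary generating functions.
Σ = 1·55 + 3·34 + 9·21 + 27·13 + 81·8 + 243·5 + 729·3 + 2187·2 + 6561·1 + 19683·1 + 59049·0 = 35365.

35365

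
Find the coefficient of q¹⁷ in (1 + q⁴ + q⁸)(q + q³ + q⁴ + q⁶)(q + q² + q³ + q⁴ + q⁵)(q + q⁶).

(1 + q⁴ + q⁸) has coefficients 1,0,0,0,1,0,0,0,1 for degrees 0…8.
(q + q³ + q⁴ + q⁶) has coefficients 0,1,0,1,1,0,1,0,0,0,0,0,0,0,0,0,0,0 for degrees 0…17.
Multiplying by (q + q² + q³ + q⁴ + q⁵) gives running coefficients 0,0,1,1,2,3,3,3,3,2,1,1,0,0,0,0,0,0 for degrees 0…17.
Finally multiplying by (q + q⁶), the product of all factors after the first has coefficients 0,0,0,1,1,2,3,3,4,4,4,4,4,3,3,2,1,1 for degrees 0…17.
[q¹⁷] = 1·1 + 1·3 + 1·4 = 8.

8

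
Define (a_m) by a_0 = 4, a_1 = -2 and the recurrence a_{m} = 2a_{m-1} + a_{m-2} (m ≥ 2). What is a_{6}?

-24

The ordinary generating function has denominator 1 - 2z - z^2.
Iterating the recurrence: a_0,…,a_{6} = 4, -2, 0, -2, -4, -10, -24.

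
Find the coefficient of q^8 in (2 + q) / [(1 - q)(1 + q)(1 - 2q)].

The denominator gives the recurrence a_n = 2a_(n−1) + a_(n−2) − 2a_(n−3) for n ≥ 3; the numerator fixes a_0 = 2, a_1 = 5, a_2 = 12.
Iterating: 2, 5, 12, 25, 52, 105, 212, 425, 852, so a_8 = 852.

852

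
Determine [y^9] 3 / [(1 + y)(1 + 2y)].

Partial fractions give a closed form: a_n = (-3)·(-1)^n + (6)·(-2)^n.
At n = 9: a_9 = -3069.

-3069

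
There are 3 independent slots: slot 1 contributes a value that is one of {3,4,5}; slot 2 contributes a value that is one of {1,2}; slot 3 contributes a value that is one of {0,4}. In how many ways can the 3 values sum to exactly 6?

2

The generating function for the choices is (y^3 + y^4 + y^5)·(y + y^2)·(1 + y^4); the count is [y^6].
(y^3 + y^4 + y^5) has coefficients 0,0,0,1,1,1 for degrees 0…5.
(y + y^2) has coefficients 0,1,1,0,0,0,0 for degrees 0…6.
Finally multiplying by (1 + y^4), the product of all factors after the first has coefficients 0,1,1,0,0,1,1 for degrees 0…6.
[y^6] = 1·0 + 1·1 + 1·1 = 2.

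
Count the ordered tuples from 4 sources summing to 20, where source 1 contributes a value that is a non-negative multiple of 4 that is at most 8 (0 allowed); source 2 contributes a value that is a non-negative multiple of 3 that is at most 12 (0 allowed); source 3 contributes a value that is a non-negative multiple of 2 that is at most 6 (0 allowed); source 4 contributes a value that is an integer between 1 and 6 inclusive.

The generating function for the choices is (1 + t^4 + t^8)·(1 + t^3 + t^6 + t^9 + t^12)·(1 + t^2 + t^4 + t^6)·(t + t^2 + t^3 + t^4 + t^5 + t^6); the count is [t^20].
(1 + t^4 + t^8) has coefficients 1,0,0,0,1,0,0,0,1 for degrees 0…8.
(1 + t^3 + t^6 + t^9 + t^12) has coefficients 1,0,0,1,0,0,1,0,0,1,0,0,1,0,0,0,0,0,0,0,0 for degrees 0…20.
Multiplying by (1 + t^2 + t^4 + t^6) gives running coefficients 1,0,1,1,1,1,2,1,1,2,1,1,2,1,1,1,1,0,1,0,0 for degrees 0…20.
Finally multiplying by (t + t^2 + t^3 + t^4 + t^5 + t^6), the product of all factors after the first has coefficients 0,1,1,2,3,4,5,6,7,7,8,8,8,8,8,8,7,7,6,5,4 for degrees 0…20.
[t^20] = 1·4 + 1·7 + 1·8 = 19.

19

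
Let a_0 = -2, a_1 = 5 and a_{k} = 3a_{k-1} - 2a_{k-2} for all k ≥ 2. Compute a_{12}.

The ordinary generating function has denominator 1 - 3t + 2t^2.
Iterating the recurrence: a_0,…,a_{12} = -2, 5, 19, 47, 103, 215, 439, 887, 1783, 3575, 7159, 14327, 28663.

28663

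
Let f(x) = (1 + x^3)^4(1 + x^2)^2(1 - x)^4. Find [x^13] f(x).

(1 + x^3)^4 has coefficients 1,0,0,4,0,0,6,0,0,4,0,0,1 for degrees 0…12.
(1 + x^2)^2 has coefficients 1,0,2,0,1,0,0,0,0,0,0,0,0,0 for degrees 0…13.
Finally multiplying by (1 - x)^4, the product of all factors after the first has coefficients 1,-4,8,-12,14,-12,8,-4,1,0,0,0,0,0 for degrees 0…13.
[x^13] = 1·0 + 4·0 + 6·(-4) + 4·14 + 1·(-4) = 28.

28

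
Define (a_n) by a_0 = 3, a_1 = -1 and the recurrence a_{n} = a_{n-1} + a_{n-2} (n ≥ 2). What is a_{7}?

11

The ordinary generating function has denominator 1 - t - t^2.
Iterating the recurrence: a_0,…,a_{7} = 3, -1, 2, 1, 3, 4, 7, 11.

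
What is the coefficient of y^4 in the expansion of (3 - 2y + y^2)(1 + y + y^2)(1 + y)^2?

1

(3 - 2y + y^2) has coefficients 3,-2,1 for degrees 0…2.
(1 + y + y^2) has coefficients 1,1,1,0,0 for degrees 0…4.
Finally multiplying by (1 + y)^2, the product of all factors after the first has coefficients 1,3,4,3,1 for degrees 0…4.
[y^4] = 3·1 − 2·3 + 1·4 = 1.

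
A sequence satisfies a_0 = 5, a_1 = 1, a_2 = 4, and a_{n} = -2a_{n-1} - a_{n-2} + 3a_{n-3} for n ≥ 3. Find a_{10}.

The ordinary generating function has denominator 1 + 2z + z^2 - 3z^3.
Iterating the recurrence: a_0,…,a_{10} = 5, 1, 4, 6, -13, 32, -33, -5, 139, -372, 590.

590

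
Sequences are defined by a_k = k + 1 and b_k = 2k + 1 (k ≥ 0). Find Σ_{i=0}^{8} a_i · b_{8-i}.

285

The convolution is the x^8 coefficient of A(x)B(x).
Σ = 1·17 + 2·15 + 3·13 + 4·11 + 5·9 + 6·7 + 7·5 + 8·3 + 9·1 = 285.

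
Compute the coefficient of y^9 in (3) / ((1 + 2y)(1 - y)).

-1023

The denominator gives the recurrence a_n = −a_(n−1) + 2a_(n−2) for n ≥ 3; the numerator fixes a_0 = 3, a_1 = -3, a_2 = 9.
Iterating: 3, -3, 9, -15, 33, -63, 129, -255, 513, -1023, so a_9 = -1023.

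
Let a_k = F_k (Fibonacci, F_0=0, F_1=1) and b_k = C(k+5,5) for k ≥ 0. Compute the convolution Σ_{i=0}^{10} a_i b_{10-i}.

Write out a_i and b_{10-i} for i = 0,…,10 and sum the products.
Σ = 0·3003 + 1·2002 + 1·1287 + 2·792 + 3·462 + 5·252 + 8·126 + 13·56 + 21·21 + 34·6 + 55·1 = 9955.

9955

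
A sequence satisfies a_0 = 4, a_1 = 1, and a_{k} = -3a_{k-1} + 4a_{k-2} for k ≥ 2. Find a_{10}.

629149

The ordinary generating function has denominator 1 + 3t - 4t^2.
Iterating the recurrence: a_0,…,a_{10} = 4, 1, 13, -35, 157, -611, 2461, -9827, 39325, -157283, 629149.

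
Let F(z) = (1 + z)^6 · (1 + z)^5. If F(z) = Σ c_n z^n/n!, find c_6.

332640

The EGF product rule gives c_6 = Σ_{k_1+k_2=6} C(6; k_1,k_2) · ∏ g_i(k_i), where (1+z)^6 gives the falling factorial (6)_k; (1+z)^5 gives the falling factorial (5)_k.
g_1(k) for k = 0…6: 1, 6, 30, 120, 360, 720, 720.
g_2(k) for k = 0…6: 1, 5, 20, 60, 120, 120, 0.
c_6 = Σ_k C(6,k)·g_1(k)·g_2(6−k) = 6·6·120 + 15·30·120 + 20·120·60 + 15·360·20 + 6·720·5 + 1·720·1 = 4320 + 54000 + 144000 + 108000 + 21600 + 720 = 332640.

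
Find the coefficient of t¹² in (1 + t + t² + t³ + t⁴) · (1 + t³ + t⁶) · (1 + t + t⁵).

2

(1 + t + t² + t³ + t⁴) has coefficients 1,1,1,1,1 for degrees 0…4.
(1 + t³ + t⁶) has coefficients 1,0,0,1,0,0,1,0,0,0,0,0,0 for degrees 0…12.
Finally multiplying by (1 + t + t⁵), the product of all factors after the first has coefficients 1,1,0,1,1,1,1,1,1,0,0,1,0 for degrees 0…12.
[t¹²] = 1·0 + 1·1 + 1·0 + 1·0 + 1·1 = 2.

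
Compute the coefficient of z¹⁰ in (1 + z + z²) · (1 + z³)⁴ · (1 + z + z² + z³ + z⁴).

26

(1 + z + z²) has coefficients 1,1,1 for degrees 0…2.
(1 + z³)⁴ has coefficients 1,0,0,4,0,0,6,0,0,4,0 for degrees 0…10.
Finally multiplying by (1 + z + z² + z³ + z⁴), the product of all factors after the first has coefficients 1,1,1,5,5,4,10,10,6,10,10 for degrees 0…10.
[z¹⁰] = 1·10 + 1·10 + 1·6 = 26.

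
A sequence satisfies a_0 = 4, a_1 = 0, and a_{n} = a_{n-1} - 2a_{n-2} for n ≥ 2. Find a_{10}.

136

The ordinary generating function has denominator 1 - t + 2t^2.
Iterating the recurrence: a_0,…,a_{10} = 4, 0, -8, -8, 8, 24, 8, -40, -56, 24, 136.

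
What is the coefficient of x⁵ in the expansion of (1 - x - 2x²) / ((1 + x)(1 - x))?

-1

The denominator gives the recurrence a_n = a_(n−2) for n ≥ 3; the numerator fixes a_0 = 1, a_1 = -1, a_2 = -1.
Iterating: 1, -1, -1, -1, -1, -1, so a_5 = -1.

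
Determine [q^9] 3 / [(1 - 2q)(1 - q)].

3069

Partial fractions give a closed form: a_n = (6)·2^n + (-3)·1^n.
At n = 9: a_9 = 3069.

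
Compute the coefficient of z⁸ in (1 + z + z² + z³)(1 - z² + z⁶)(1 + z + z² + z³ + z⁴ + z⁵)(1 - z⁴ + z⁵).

2

(1 + z + z² + z³) has coefficients 1,1,1,1 for degrees 0…3.
(1 - z² + z⁶) has coefficients 1,0,-1,0,0,0,1,0,0 for degrees 0…8.
Multiplying by (1 + z + z² + z³ + z⁴ + z⁵) gives running coefficients 1,1,0,0,0,0,0,0,1 for degrees 0…8.
Finally multiplying by (1 - z⁴ + z⁵), the product of all factors after the first has coefficients 1,1,0,0,-1,0,1,0,1 for degrees 0…8.
[z⁸] = 1·1 + 1·0 + 1·1 + 1·0 = 2.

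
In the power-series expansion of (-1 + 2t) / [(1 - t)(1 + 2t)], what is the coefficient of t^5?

Partial fractions give a closed form: a_n = (1/3)·1^n + (-4/3)·(-2)^n.
At n = 5: a_5 = 43.

43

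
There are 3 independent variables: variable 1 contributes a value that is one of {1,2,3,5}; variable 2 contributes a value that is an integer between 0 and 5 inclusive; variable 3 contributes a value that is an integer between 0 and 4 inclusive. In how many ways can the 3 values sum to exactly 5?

The generating function for the choices is (z + z^2 + z^3 + z^5)·(1 + z + z^2 + z^3 + z^4 + z^5)·(1 + z + z^2 + z^3 + z^4); the count is [z^5].
(z + z^2 + z^3 + z^5) has coefficients 0,1,1,1,0,1 for degrees 0…5.
(1 + z + z^2 + z^3 + z^4 + z^5) has coefficients 1,1,1,1,1,1 for degrees 0…5.
Finally multiplying by (1 + z + z^2 + z^3 + z^4), the product of all factors after the first has coefficients 1,2,3,4,5,5 for degrees 0…5.
[z^5] = 1·5 + 1·4 + 1·3 + 1·1 = 13.

13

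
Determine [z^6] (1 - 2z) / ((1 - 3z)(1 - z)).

365

The denominator gives the recurrence a_n = 4a_(n−1) − 3a_(n−2) for n ≥ 2; the numerator fixes a_0 = 1, a_1 = 2.
Iterating: 1, 2, 5, 14, 41, 122, 365, so a_6 = 365.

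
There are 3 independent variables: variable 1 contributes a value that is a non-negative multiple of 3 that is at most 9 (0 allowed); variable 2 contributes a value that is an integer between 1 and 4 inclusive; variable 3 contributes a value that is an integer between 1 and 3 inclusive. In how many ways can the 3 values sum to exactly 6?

4

The generating function for the choices is (1 + y^3 + y^6 + y^9)·(y + y^2 + y^3 + y^4)·(y + y^2 + y^3); the count is [y^6].
(1 + y^3 + y^6 + y^9) has coefficients 1,0,0,1,0,0,1 for degrees 0…6.
(y + y^2 + y^3 + y^4) has coefficients 0,1,1,1,1,0,0 for degrees 0…6.
Finally multiplying by (y + y^2 + y^3), the product of all factors after the first has coefficients 0,0,1,2,3,3,2 for degrees 0…6.
[y^6] = 1·2 + 1·2 + 1·0 = 4.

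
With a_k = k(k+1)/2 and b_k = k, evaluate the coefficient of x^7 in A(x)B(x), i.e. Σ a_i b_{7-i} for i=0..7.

126

The convolution is the x^7 coefficient of A(x)B(x).
Σ = 0·7 + 1·6 + 3·5 + 6·4 + 10·3 + 15·2 + 21·1 + 28·0 = 126.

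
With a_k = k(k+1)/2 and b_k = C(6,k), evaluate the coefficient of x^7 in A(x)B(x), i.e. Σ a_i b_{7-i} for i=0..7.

688

Write out a_i and b_{7-i} for i = 0,…,7 and sum the products.
Σ = 0·0 + 1·1 + 3·6 + 6·15 + 10·20 + 15·15 + 21·6 + 28·1 = 688.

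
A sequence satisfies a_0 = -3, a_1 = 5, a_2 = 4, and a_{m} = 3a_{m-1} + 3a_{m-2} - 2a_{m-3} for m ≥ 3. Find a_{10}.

The ordinary generating function has denominator 1 - 3x - 3x^2 + 2x^3.
Iterating the recurrence: a_0,…,a_{10} = -3, 5, 4, 33, 101, 394, 1419, 5237, 19180, 70413, 258305.

258305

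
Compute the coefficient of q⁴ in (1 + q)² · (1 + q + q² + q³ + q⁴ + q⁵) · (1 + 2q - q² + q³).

11

(1 + q)² has coefficients 1,2,1 for degrees 0…2.
(1 + q + q² + q³ + q⁴ + q⁵) has coefficients 1,1,1,1,1 for degrees 0…4.
Finally multiplying by (1 + 2q - q² + q³), the product of all factors after the first has coefficients 1,3,2,3,3 for degrees 0…4.
[q⁴] = 1·3 + 2·3 + 1·2 = 11.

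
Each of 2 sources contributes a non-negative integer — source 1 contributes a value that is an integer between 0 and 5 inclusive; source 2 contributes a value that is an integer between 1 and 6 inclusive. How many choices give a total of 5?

The generating function for the choices is (1 + z + z^2 + z^3 + z^4 + z^5)·(z + z^2 + z^3 + z^4 + z^5 + z^6); the count is [z^5].
(1 + z + z^2 + z^3 + z^4 + z^5) has coefficients 1,1,1,1,1,1 for degrees 0…5.
(z + z^2 + z^3 + z^4 + z^5 + z^6) has coefficients 0,1,1,1,1,1 for degrees 0…5.
[z^5] = 1·1 + 1·1 + 1·1 + 1·1 + 1·1 + 1·0 = 5.

5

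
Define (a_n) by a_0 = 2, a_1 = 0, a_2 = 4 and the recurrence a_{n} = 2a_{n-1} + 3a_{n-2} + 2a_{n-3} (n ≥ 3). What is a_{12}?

357636

The ordinary generating function has denominator 1 - 2q - 3q^2 - 2q^3.
Iterating the recurrence: a_0,…,a_{12} = 2, 0, 4, 12, 36, 116, 364, 1148, 3620, 11412, 35980, 113436, 357636.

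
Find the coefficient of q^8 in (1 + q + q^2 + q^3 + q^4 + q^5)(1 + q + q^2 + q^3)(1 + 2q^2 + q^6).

10

(1 + q + q^2 + q^3 + q^4 + q^5) has coefficients 1,1,1,1,1,1 for degrees 0…5.
(1 + q + q^2 + q^3) has coefficients 1,1,1,1,0,0,0,0,0 for degrees 0…8.
Finally multiplying by (1 + 2q^2 + q^6), the product of all factors after the first has coefficients 1,1,3,3,2,2,1,1,1 for degrees 0…8.
[q^8] = 1·1 + 1·1 + 1·1 + 1·2 + 1·2 + 1·3 = 10.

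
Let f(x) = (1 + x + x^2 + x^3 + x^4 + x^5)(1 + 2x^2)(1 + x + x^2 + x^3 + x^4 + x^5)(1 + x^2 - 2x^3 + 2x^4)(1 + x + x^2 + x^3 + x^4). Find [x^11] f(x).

(1 + x + x^2 + x^3 + x^4 + x^5) has coefficients 1,1,1,1,1,1 for degrees 0…5.
(1 + 2x^2) has coefficients 1,0,2,0,0,0,0,0,0,0,0,0 for degrees 0…11.
Multiplying by (1 + x + x^2 + x^3 + x^4 + x^5) gives running coefficients 1,1,3,3,3,3,2,2,0,0,0,0 for degrees 0…11.
Multiplying by (1 + x^2 - 2x^3 + 2x^4) gives running coefficients 1,1,4,2,6,2,5,5,2,4,0,4 for degrees 0…11.
Finally multiplying by (1 + x + x^2 + x^3 + x^4), the product of all factors after the first has coefficients 1,2,6,8,14,15,19,20,20,18,16,15 for degrees 0…11.
[x^11] = 1·15 + 1·16 + 1·18 + 1·20 + 1·20 + 1·19 = 108.

108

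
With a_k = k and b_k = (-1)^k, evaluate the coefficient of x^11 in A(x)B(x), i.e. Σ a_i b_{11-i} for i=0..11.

Write out a_i and b_{11-i} for i = 0,…,11 and sum the products.
Σ = 0·(-1) + 1·1 + 2·(-1) + 3·1 + 4·(-1) + 5·1 + 6·(-1) + 7·1 + 8·(-1) + 9·1 + 10·(-1) + 11·1 = 6.

6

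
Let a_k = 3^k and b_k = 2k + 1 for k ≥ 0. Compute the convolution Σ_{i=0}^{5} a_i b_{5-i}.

Write out a_i and b_{5-i} for i = 0,…,5 and sum the products.
Σ = 1·11 + 3·9 + 9·7 + 27·5 + 81·3 + 243·1 = 722.

722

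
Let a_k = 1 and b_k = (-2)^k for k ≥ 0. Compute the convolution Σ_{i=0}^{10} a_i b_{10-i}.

683

The convolution is the t^10 coefficient of A(t)B(t).
Σ = 1·1024 + 1·(-512) + 1·256 + 1·(-128) + 1·64 + 1·(-32) + 1·16 + 1·(-8) + 1·4 + 1·(-2) + 1·1 = 683.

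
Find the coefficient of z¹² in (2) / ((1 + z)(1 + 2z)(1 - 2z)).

Partial fractions give a closed form: a_n = (-2/3)·(-1)^n + (2)·(-2)^n + (2/3)·2^n.
At n = 12: a_12 = 10922.

10922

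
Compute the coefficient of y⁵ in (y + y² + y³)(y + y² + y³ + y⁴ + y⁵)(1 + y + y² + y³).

9

(y + y² + y³) has coefficients 0,1,1,1 for degrees 0…3.
(y + y² + y³ + y⁴ + y⁵) has coefficients 0,1,1,1,1,1 for degrees 0…5.
Finally multiplying by (1 + y + y² + y³), the product of all factors after the first has coefficients 0,1,2,3,4,4 for degrees 0…5.
[y⁵] = 1·4 + 1·3 + 1·2 = 9.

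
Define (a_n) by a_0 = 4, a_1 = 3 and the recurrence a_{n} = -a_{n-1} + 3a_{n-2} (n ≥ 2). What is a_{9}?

The ordinary generating function has denominator 1 + z - 3z^2.
Iterating the recurrence: a_0,…,a_{9} = 4, 3, 9, 0, 27, -27, 108, -189, 513, -1080.

-1080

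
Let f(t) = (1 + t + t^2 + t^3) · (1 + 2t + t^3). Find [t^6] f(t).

1

(1 + t + t^2 + t^3) has coefficients 1,1,1,1 for degrees 0…3.
(1 + 2t + t^3) has coefficients 1,2,0,1,0,0,0 for degrees 0…6.
[t^6] = 1·0 + 1·0 + 1·0 + 1·1 = 1.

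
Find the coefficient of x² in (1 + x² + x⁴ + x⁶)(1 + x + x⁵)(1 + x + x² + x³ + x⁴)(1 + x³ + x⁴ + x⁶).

(1 + x² + x⁴ + x⁶) has coefficients 1,0,1 for degrees 0…2.
(1 + x + x⁵) has coefficients 1,1,0 for degrees 0…2.
Multiplying by (1 + x + x² + x³ + x⁴) gives running coefficients 1,2,2 for degrees 0…2.
Finally multiplying by (1 + x³ + x⁴ + x⁶), the product of all factors after the first has coefficients 1,2,2 for degrees 0…2.
[x²] = 1·2 + 1·1 = 3.

3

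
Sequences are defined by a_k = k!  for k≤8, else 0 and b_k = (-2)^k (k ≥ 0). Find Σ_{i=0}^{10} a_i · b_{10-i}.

130432

Write out a_i and b_{10-i} for i = 0,…,10 and sum the products.
Σ = 1·1024 + 1·(-512) + 2·256 + 6·(-128) + 24·64 + 120·(-32) + 720·16 + 5040·(-8) + 40320·4 + 0·(-2) + 0·1 = 130432.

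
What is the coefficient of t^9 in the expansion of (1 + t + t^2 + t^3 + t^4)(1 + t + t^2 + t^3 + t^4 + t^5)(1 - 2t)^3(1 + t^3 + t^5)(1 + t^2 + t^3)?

-1

(1 + t + t^2 + t^3 + t^4) has coefficients 1,1,1,1,1 for degrees 0…4.
(1 + t + t^2 + t^3 + t^4 + t^5) has coefficients 1,1,1,1,1,1,0,0,0,0 for degrees 0…9.
Multiplying by (1 - 2t)^3 gives running coefficients 1,-5,7,-1,-1,-1,-2,4,-8,0 for degrees 0…9.
Multiplying by (1 + t^3 + t^5) gives running coefficients 1,-5,7,0,-6,7,-8,10,-10,-3 for degrees 0…9.
Finally multiplying by (1 + t^2 + t^3), the product of all factors after the first has coefficients 1,-5,8,-4,-4,14,-14,11,-11,-1 for degrees 0…9.
[t^9] = 1·(-1) + 1·(-11) + 1·11 + 1·(-14) + 1·14 = -1.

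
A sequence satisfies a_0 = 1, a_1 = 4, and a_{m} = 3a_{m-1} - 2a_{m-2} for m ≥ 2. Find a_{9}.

1534

The ordinary generating function has denominator 1 - 3z + 2z^2.
Iterating the recurrence: a_0,…,a_{9} = 1, 4, 10, 22, 46, 94, 190, 382, 766, 1534.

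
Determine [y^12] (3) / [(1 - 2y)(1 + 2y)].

Partial fractions give a closed form: a_n = (3/2)·2^n + (3/2)·(-2)^n.
At n = 12: a_12 = 12288.

12288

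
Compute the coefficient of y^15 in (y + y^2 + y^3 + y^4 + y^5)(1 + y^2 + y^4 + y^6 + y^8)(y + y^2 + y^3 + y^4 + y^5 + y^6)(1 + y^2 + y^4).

37

(y + y^2 + y^3 + y^4 + y^5) has coefficients 0,1,1,1,1,1 for degrees 0…5.
(1 + y^2 + y^4 + y^6 + y^8) has coefficients 1,0,1,0,1,0,1,0,1,0,0,0,0,0,0,0 for degrees 0…15.
Multiplying by (y + y^2 + y^3 + y^4 + y^5 + y^6) gives running coefficients 0,1,1,2,2,3,3,3,3,3,3,2,2,1,1,0 for degrees 0…15.
Finally multiplying by (1 + y^2 + y^4), the product of all factors after the first has coefficients 0,1,1,3,3,6,6,8,8,9,9,8,8,6,6,3 for degrees 0…15.
[y^15] = 1·6 + 1·6 + 1·8 + 1·8 + 1·9 = 37.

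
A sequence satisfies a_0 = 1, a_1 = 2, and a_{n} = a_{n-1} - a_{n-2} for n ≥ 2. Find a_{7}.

2

The ordinary generating function has denominator 1 - t + t^2.
Iterating the recurrence: a_0,…,a_{7} = 1, 2, 1, -1, -2, -1, 1, 2.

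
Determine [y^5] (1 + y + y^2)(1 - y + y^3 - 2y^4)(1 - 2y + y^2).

(1 + y + y^2) has coefficients 1,1,1 for degrees 0…2.
(1 - y + y^3 - 2y^4) has coefficients 1,-1,0,1,-2,0 for degrees 0…5.
Finally multiplying by (1 - 2y + y^2), the product of all factors after the first has coefficients 1,-3,3,0,-4,5 for degrees 0…5.
[y^5] = 1·5 + 1·(-4) + 1·0 = 1.

1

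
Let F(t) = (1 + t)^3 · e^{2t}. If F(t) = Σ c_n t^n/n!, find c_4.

The EGF product rule gives c_4 = Σ_{k_1+k_2=4} C(4; k_1,k_2) · ∏ g_i(k_i), where (1+t)^3 gives the falling factorial (3)_k; e^{2t} gives (2)^k.
g_1(k) for k = 0…4: 1, 3, 6, 6, 0.
g_2(k) for k = 0…4: 1, 2, 4, 8, 16.
c_4 = Σ_k C(4,k)·g_1(k)·g_2(4−k) = 1·1·16 + 4·3·8 + 6·6·4 + 4·6·2 = 16 + 96 + 144 + 48 = 304.

304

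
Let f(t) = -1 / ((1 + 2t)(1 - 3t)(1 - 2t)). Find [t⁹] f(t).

The denominator gives the recurrence a_n = 3a_(n−1) + 4a_(n−2) − 12a_(n−3) for n ≥ 3; the numerator fixes a_0 = -1, a_1 = -3, a_2 = -13.
Iterating: -1, -3, -13, -39, -133, -399, -1261, -3783, -11605, -34815, so a_9 = -34815.

-34815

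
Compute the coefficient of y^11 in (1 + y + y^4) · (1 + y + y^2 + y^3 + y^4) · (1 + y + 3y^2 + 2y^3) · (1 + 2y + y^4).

26

(1 + y + y^4) has coefficients 1,1,0,0,1 for degrees 0…4.
(1 + y + y^2 + y^3 + y^4) has coefficients 1,1,1,1,1,0,0,0,0,0,0,0 for degrees 0…11.
Multiplying by (1 + y + 3y^2 + 2y^3) gives running coefficients 1,2,5,7,7,6,5,2,0,0,0,0 for degrees 0…11.
Finally multiplying by (1 + 2y + y^4), the product of all factors after the first has coefficients 1,4,9,17,22,22,22,19,11,6,5,2 for degrees 0…11.
[y^11] = 1·2 + 1·5 + 1·19 = 26.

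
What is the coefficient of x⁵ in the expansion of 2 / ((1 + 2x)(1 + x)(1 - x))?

-84

The denominator gives the recurrence a_n = −2a_(n−1) + a_(n−2) + 2a_(n−3) for n ≥ 3; the numerator fixes a_0 = 2, a_1 = -4, a_2 = 10.
Iterating: 2, -4, 10, -20, 42, -84, so a_5 = -84.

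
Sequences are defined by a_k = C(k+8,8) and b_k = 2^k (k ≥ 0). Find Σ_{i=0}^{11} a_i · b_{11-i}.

784626

The convolution is the x^11 coefficient of A(x)B(x).
Σ = 1·2048 + 9·1024 + 45·512 + 165·256 + 495·128 + 1287·64 + 3003·32 + 6435·16 + 12870·8 + 24310·4 + 43758·2 + 75582·1 = 784626.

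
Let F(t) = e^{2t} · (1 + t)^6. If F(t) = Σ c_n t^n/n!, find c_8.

1081600

The EGF product rule gives c_8 = Σ_{k_1+k_2=8} C(8; k_1,k_2) · ∏ g_i(k_i), where e^{2t} gives (2)^k; (1+t)^6 gives the falling factorial (6)_k.
g_1(k) for k = 0…8: 1, 2, 4, 8, 16, 32, 64, 128, 256.
g_2(k) for k = 0…8: 1, 6, 30, 120, 360, 720, 720, 0, 0.
c_8 = Σ_k C(8,k)·g_1(k)·g_2(8−k) = 28·4·720 + 56·8·720 + 70·16·360 + 56·32·120 + 28·64·30 + 8·128·6 + 1·256·1 = 80640 + 322560 + 403200 + 215040 + 53760 + 6144 + 256 = 1081600.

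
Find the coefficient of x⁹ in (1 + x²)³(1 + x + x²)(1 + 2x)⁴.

208

(1 + x²)³ has coefficients 1,0,3,0,3,0,1 for degrees 0…6.
(1 + x + x²) has coefficients 1,1,1,0,0,0,0,0,0,0 for degrees 0…9.
Finally multiplying by (1 + 2x)⁴, the product of all factors after the first has coefficients 1,9,33,64,72,48,16,0,0,0 for degrees 0…9.
[x⁹] = 1·0 + 3·0 + 3·48 + 1·64 = 208.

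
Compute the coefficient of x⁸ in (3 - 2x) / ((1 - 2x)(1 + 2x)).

Partial fractions give a closed form: a_n = (1)·2^n + (2)·(-2)^n.
At n = 8: a_8 = 768.

768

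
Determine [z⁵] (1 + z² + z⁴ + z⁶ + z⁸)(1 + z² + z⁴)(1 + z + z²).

(1 + z² + z⁴ + z⁶ + z⁸) has coefficients 1,0,1,0,1,0 for degrees 0…5.
(1 + z² + z⁴) has coefficients 1,0,1,0,1,0 for degrees 0…5.
Finally multiplying by (1 + z + z²), the product of all factors after the first has coefficients 1,1,2,1,2,1 for degrees 0…5.
[z⁵] = 1·1 + 1·1 + 1·1 = 3.

3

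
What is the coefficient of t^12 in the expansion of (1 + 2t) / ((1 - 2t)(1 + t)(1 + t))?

3637

The denominator gives the recurrence a_n = 3a_(n−2) + 2a_(n−3) for n ≥ 3; the numerator fixes a_0 = 1, a_1 = 2, a_2 = 3.
Iterating: 1, 2, 3, 8, 13, 30, 55, 116, 225, 458, 907, 1824, 3637, so a_12 = 3637.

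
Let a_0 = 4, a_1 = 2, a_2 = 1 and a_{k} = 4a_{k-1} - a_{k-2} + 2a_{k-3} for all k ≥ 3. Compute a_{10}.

The ordinary generating function has denominator 1 - 4x + x^2 - 2x^3.
Iterating the recurrence: a_0,…,a_{10} = 4, 2, 1, 10, 43, 164, 633, 2454, 9511, 36856, 142821.

142821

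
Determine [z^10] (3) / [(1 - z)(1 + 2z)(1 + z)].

The denominator gives the recurrence a_n = −2a_(n−1) + a_(n−2) + 2a_(n−3) for n ≥ 3; the numerator fixes a_0 = 3, a_1 = -6, a_2 = 15.
Iterating: 3, -6, 15, -30, 63, -126, 255, -510, 1023, -2046, 4095, so a_10 = 4095.

4095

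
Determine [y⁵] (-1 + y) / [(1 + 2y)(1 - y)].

32

Partial fractions give a closed form: a_n = (-1)·(-2)^n.
At n = 5: a_5 = 32.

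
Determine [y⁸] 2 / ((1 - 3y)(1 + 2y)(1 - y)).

Partial fractions give a closed form: a_n = (9/5)·3^n + (8/15)·(-2)^n + (-1/3)·1^n.
At n = 8: a_8 = 11946.

11946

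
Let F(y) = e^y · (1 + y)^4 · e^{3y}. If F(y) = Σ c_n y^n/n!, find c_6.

111232

The EGF product rule gives c_6 = Σ_{k_1+k_2+k_3=6} C(6; k_1,k_2,k_3) · ∏ g_i(k_i), where e^y gives (1)^k; (1+y)^4 gives the falling factorial (4)_k; e^{3y} gives (3)^k.
g_1(k) for k = 0…6: 1, 1, 1, 1, 1, 1, 1.
g_2(k) for k = 0…6: 1, 4, 12, 24, 24, 0, 0.
g_3(k) for k = 0…6: 1, 3, 9, 27, 81, 243, 729.
First combine the last two factors: h(k) = Σ_j C(k,j)·g_2(j)·g_3(k−j) for k = 0…6: 1, 7, 45, 267, 1473, 7623, 37341.
c_6 = Σ_k C(6,k)·g_1(k)·h(6−k) = 1·1·37341 + 6·1·7623 + 15·1·1473 + 20·1·267 + 15·1·45 + 6·1·7 + 1·1·1 = 37341 + 45738 + 22095 + 5340 + 675 + 42 + 1 = 111232.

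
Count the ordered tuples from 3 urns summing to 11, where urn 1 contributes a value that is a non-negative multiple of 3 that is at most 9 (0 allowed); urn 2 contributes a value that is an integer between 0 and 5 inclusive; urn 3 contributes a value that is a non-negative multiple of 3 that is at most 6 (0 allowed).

The generating function for the choices is (1 + z^3 + z^6 + z^9)·(1 + z + z^2 + z^3 + z^4 + z^5)·(1 + z^3 + z^6); the count is [z^11].
(1 + z^3 + z^6 + z^9) has coefficients 1,0,0,1,0,0,1,0,0,1 for degrees 0…9.
(1 + z + z^2 + z^3 + z^4 + z^5) has coefficients 1,1,1,1,1,1,0,0,0,0,0,0 for degrees 0…11.
Finally multiplying by (1 + z^3 + z^6), the product of all factors after the first has coefficients 1,1,1,2,2,2,2,2,2,1,1,1 for degrees 0…11.
[z^11] = 1·1 + 1·2 + 1·2 + 1·1 = 6.

6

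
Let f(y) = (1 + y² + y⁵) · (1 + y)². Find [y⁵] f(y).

1

(1 + y² + y⁵) has coefficients 1,0,1,0,0,1 for degrees 0…5.
(1 + y)² has coefficients 1,2,1,0,0,0 for degrees 0…5.
[y⁵] = 1·0 + 1·0 + 1·1 = 1.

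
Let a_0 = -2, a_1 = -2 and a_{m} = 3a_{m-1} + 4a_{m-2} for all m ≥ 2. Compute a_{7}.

-13106

The ordinary generating function has denominator 1 - 3t - 4t^2.
Iterating the recurrence: a_0,…,a_{7} = -2, -2, -14, -50, -206, -818, -3278, -13106.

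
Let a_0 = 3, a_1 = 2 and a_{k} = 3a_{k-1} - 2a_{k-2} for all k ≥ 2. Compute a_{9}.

-508

The ordinary generating function has denominator 1 - 3z + 2z^2.
Iterating the recurrence: a_0,…,a_{9} = 3, 2, 0, -4, -12, -28, -60, -124, -252, -508.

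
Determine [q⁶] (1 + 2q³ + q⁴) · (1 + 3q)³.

(1 + 2q³ + q⁴) has coefficients 1,0,0,2,1 for degrees 0…4.
(1 + 3q)³ has coefficients 1,9,27,27,0,0,0 for degrees 0…6.
[q⁶] = 1·0 + 2·27 + 1·27 = 81.

81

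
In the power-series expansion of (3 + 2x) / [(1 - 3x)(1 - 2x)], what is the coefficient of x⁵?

Partial fractions give a closed form: a_n = (11)·3^n + (-8)·2^n.
At n = 5: a_5 = 2417.

2417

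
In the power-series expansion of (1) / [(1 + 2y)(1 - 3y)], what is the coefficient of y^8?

Partial fractions give a closed form: a_n = (2/5)·(-2)^n + (3/5)·3^n.
At n = 8: a_8 = 4039.

4039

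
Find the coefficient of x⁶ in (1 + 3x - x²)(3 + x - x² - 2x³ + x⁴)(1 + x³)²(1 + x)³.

(1 + 3x - x²) has coefficients 1,3,-1 for degrees 0…2.
(3 + x - x² - 2x³ + x⁴) has coefficients 3,1,-1,-2,1,0,0 for degrees 0…6.
Multiplying by (1 + x³)² gives running coefficients 3,1,-1,4,3,-2,-1 for degrees 0…6.
Finally multiplying by (1 + x)³, the product of all factors after the first has coefficients 3,10,11,7,13,18,6 for degrees 0…6.
[x⁶] = 1·6 + 3·18 − 1·13 = 47.

47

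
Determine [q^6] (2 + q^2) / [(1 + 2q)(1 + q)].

285

The denominator gives the recurrence a_n = −3a_(n−1) − 2a_(n−2) for n ≥ 3; the numerator fixes a_0 = 2, a_1 = -6, a_2 = 15.
Iterating: 2, -6, 15, -33, 69, -141, 285, so a_6 = 285.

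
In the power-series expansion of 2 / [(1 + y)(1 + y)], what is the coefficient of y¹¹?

The denominator gives the recurrence a_n = −2a_(n−1) − a_(n−2) for n ≥ 2; the numerator fixes a_0 = 2, a_1 = -4.
Iterating: 2, -4, 6, -8, 10, -12, 14, -16, 18, -20, 22, -24, so a_11 = -24.

-24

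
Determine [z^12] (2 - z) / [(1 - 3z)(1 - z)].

1328602

The denominator gives the recurrence a_n = 4a_(n−1) − 3a_(n−2) for n ≥ 3; the numerator fixes a_0 = 2, a_1 = 7, a_2 = 22.
Iterating: 2, 7, 22, 67, 202, 607, 1822, 5467, 16402, 49207, 147622, 442867, 1328602, so a_12 = 1328602.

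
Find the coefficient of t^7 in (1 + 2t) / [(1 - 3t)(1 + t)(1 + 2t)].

1640

The denominator gives the recurrence a_n = 7a_(n−2) + 6a_(n−3) for n ≥ 3; the numerator fixes a_0 = 1, a_1 = 2, a_2 = 7.
Iterating: 1, 2, 7, 20, 61, 182, 547, 1640, so a_7 = 1640.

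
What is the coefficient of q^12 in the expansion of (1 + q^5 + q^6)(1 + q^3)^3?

3

(1 + q^5 + q^6) has coefficients 1,0,0,0,0,1,1 for degrees 0…6.
(1 + q^3)^3 has coefficients 1,0,0,3,0,0,3,0,0,1,0,0,0 for degrees 0…12.
[q^12] = 1·0 + 1·0 + 1·3 = 3.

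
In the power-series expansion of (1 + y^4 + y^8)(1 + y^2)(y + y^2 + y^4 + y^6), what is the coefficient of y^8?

3

(1 + y^4 + y^8) has coefficients 1,0,0,0,1,0,0,0,1 for degrees 0…8.
(1 + y^2) has coefficients 1,0,1,0,0,0,0,0,0 for degrees 0…8.
Finally multiplying by (y + y^2 + y^4 + y^6), the product of all factors after the first has coefficients 0,1,1,1,2,0,2,0,1 for degrees 0…8.
[y^8] = 1·1 + 1·2 + 1·0 = 3.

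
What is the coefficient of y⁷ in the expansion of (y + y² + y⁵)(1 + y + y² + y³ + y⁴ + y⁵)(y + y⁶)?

4

(y + y² + y⁵) has coefficients 0,1,1,0,0,1 for degrees 0…5.
(1 + y + y² + y³ + y⁴ + y⁵) has coefficients 1,1,1,1,1,1,0,0 for degrees 0…7.
Finally multiplying by (y + y⁶), the product of all factors after the first has coefficients 0,1,1,1,1,1,2,1 for degrees 0…7.
[y⁷] = 1·2 + 1·1 + 1·1 = 4.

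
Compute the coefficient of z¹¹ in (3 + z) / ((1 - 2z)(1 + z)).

The denominator gives the recurrence a_n = a_(n−1) + 2a_(n−2) for n ≥ 2; the numerator fixes a_0 = 3, a_1 = 4.
Iterating: 3, 4, 10, 18, 38, 74, 150, 298, 598, 1194, 2390, 4778, so a_11 = 4778.

4778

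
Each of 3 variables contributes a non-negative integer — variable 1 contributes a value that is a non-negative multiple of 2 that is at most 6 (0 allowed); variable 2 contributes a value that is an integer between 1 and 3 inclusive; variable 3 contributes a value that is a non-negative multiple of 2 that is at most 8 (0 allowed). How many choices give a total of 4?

2

The generating function for the choices is (1 + z² + z⁴ + z⁶)·(z + z² + z³)·(1 + z² + z⁴ + z⁶ + z⁸); the count is [z⁴].
(1 + z² + z⁴ + z⁶) has coefficients 1,0,1,0,1 for degrees 0…4.
(z + z² + z³) has coefficients 0,1,1,1,0 for degrees 0…4.
Finally multiplying by (1 + z² + z⁴ + z⁶ + z⁸), the product of all factors after the first has coefficients 0,1,1,2,1 for degrees 0…4.
[z⁴] = 1·1 + 1·1 + 1·0 = 2.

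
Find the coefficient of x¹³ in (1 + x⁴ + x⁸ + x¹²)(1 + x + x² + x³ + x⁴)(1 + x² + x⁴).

3

(1 + x⁴ + x⁸ + x¹²) has coefficients 1,0,0,0,1,0,0,0,1,0,0,0,1 for degrees 0…12.
(1 + x + x² + x³ + x⁴) has coefficients 1,1,1,1,1,0,0,0,0,0,0,0,0,0 for degrees 0…13.
Finally multiplying by (1 + x² + x⁴), the product of all factors after the first has coefficients 1,1,2,2,3,2,2,1,1,0,0,0,0,0 for degrees 0…13.
[x¹³] = 1·0 + 1·0 + 1·2 + 1·1 = 3.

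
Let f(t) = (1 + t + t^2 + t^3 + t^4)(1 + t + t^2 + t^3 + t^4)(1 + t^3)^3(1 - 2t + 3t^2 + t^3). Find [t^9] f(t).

(1 + t + t^2 + t^3 + t^4) has coefficients 1,1,1,1,1 for degrees 0…4.
(1 + t + t^2 + t^3 + t^4) has coefficients 1,1,1,1,1,0,0,0,0,0 for degrees 0…9.
Multiplying by (1 + t^3)^3 gives running coefficients 1,1,1,4,4,3,6,6,3,4 for degrees 0…9.
Finally multiplying by (1 - 2t + 3t^2 + t^3), the product of all factors after the first has coefficients 1,-1,2,6,0,8,16,7,12,22 for degrees 0…9.
[t^9] = 1·22 + 1·12 + 1·7 + 1·16 + 1·8 = 65.

65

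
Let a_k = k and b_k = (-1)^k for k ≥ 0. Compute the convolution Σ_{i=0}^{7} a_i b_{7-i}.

This is [x^7] in the product of the two ordinary generating functions.
Σ = 0·(-1) + 1·1 + 2·(-1) + 3·1 + 4·(-1) + 5·1 + 6·(-1) + 7·1 = 4.

4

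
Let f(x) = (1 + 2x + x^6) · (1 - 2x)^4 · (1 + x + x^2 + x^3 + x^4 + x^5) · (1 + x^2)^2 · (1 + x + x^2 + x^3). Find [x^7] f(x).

(1 + 2x + x^6) has coefficients 1,2,0,0,0,0,1 for degrees 0…6.
(1 - 2x)^4 has coefficients 1,-8,24,-32,16,0,0,0 for degrees 0…7.
Multiplying by (1 + x + x^2 + x^3 + x^4 + x^5) gives running coefficients 1,-7,17,-15,1,1,0,8 for degrees 0…7.
Multiplying by (1 + x^2)^2 gives running coefficients 1,-7,19,-29,36,-36,19,-5 for degrees 0…7.
Finally multiplying by (1 + x + x^2 + x^3), the product of all factors after the first has coefficients 1,-6,13,-16,19,-10,-10,14 for degrees 0…7.
[x^7] = 1·14 + 2·(-10) + 1·(-6) = -12.

-12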